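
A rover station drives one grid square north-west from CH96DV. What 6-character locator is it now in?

CH96cw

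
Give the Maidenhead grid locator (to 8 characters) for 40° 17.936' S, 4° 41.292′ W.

IE79pq78

Shift to the Maidenhead origin (180°W, 90°S): lon 175.31180, lat 49.70107.
Field: lon ⌊175.31180/20⌋ = 8 → I; lat ⌊49.70107/10⌋ = 4 → E.
Square: lon ⌊15.31180/2⌋ = 7; lat ⌊9.70107/1⌋ = 9.
Subsquare: lon ⌊1.31180/0.0833333⌋ = 15 → p; lat ⌊0.70107/0.0416667⌋ = 16 → q.
Extended square: lon ⌊0.06180/0.00833333⌋ = 7; lat ⌊0.03440/0.00416667⌋ = 8.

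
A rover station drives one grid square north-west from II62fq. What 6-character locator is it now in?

II62er

Longitude subsquare f = 5; −1 → 4 = e.
Latitude subsquare q = 16; +1 → 17 = r.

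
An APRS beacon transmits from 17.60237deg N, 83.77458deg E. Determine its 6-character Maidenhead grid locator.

NK17vo

Shift to the Maidenhead origin (180°W, 90°S): lon 263.7746, lat 107.6024.
Field: 263.7746/20 → 13 → N, 107.6024/10 → 10 → K; chars NK.
Square: 3.7746/2 → 1, 7.6024/1 → 7; chars 17.
Subsquare: 1.7746/0.0833333 → 21 → v, 0.6024/0.0416667 → 14 → o; chars vo.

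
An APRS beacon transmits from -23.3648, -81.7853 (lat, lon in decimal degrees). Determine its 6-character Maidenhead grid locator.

EG96cp

Offset from 180°W / 90°S: lon 98.2147°, lat 66.6352°.
Field: 98.2147/20 → 4 → E, 66.6352/10 → 6 → G; chars EG.
Square: 18.2147/2 → 9, 6.6352/1 → 6; chars 96.
Subsquare: 0.2147/0.0833333 → 2 → c, 0.6352/0.0416667 → 15 → p; chars cp.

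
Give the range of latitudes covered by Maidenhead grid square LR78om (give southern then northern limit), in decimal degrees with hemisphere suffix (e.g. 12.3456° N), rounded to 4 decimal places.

88.5000° N, 88.5417° N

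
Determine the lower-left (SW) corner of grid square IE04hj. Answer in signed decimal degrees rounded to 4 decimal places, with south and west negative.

Field I=8, E=4: +8·20° lon, +4·10° lat → SW at lon -20°, lat -50°.
Square 0, 4: +0·2° lon, +4·1° lat → SW at lon -20°, lat -46°.
Subsquare h=7, j=9: +7·0.0833333° lon, +9·0.0416667° lat → SW at lon -19.4167°, lat -45.625°.
latitude -45.6250, longitude -19.4167.

-45.6250, -19.4167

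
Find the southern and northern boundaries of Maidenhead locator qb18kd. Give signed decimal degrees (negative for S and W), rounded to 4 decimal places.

-71.8750, -71.8333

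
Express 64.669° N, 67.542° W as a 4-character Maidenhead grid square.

FP64

Offset from 180°W / 90°S: lon 112.46°, lat 154.67°.
Field: 112.46/20 → 5 → F, 154.67/10 → 15 → P; chars FP.
Square: 12.46/2 → 6, 4.67/1 → 4; chars 64.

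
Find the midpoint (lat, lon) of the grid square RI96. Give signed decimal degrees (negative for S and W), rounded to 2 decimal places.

-3.50, 179.00

Field R=17, I=8: +17·20° lon, +8·10° lat → SW at lon 160°, lat -10°.
Square 9, 6: +9·2° lon, +6·1° lat → SW at lon 178°, lat -4°.
Cell spans 2° lon × 1° lat. Centre is SW corner plus half of each.
latitude -3.50, longitude 179.00.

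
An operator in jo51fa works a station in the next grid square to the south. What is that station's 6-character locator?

Latitude subsquare a = 0; −1 → -1, wraps to 23 = x, carry into square.
Latitude square 1; −1 → 0.
The longitude characters are unchanged.

JO50fx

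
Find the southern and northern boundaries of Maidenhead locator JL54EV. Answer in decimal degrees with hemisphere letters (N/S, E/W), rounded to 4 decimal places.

24.8750° N, 24.9167° N

Field J=9, L=11: +9·20° lon, +11·10° lat → SW at lon 0°, lat 20°.
Square 5, 4: +5·2° lon, +4·1° lat → SW at lon 10°, lat 24°.
Subsquare e=4, v=21: +4·0.0833333° lon, +21·0.0416667° lat → SW at lon 10.3333°, lat 24.875°.
Cell spans 0.0833333° lon × 0.0416667° lat.
south 24.8750° N, north 24.9167° N.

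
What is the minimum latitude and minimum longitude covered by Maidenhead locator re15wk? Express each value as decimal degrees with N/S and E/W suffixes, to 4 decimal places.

Field R=17, E=4: +17·20° lon, +4·10° lat → SW at lon 160°, lat -50°.
Square 1, 5: +1·2° lon, +5·1° lat → SW at lon 162°, lat -45°.
Subsquare w=22, k=10: +22·0.0833333° lon, +10·0.0416667° lat → SW at lon 163.833°, lat -44.5833°.
latitude 44.5833° S, longitude 163.8333° E.

44.5833° S, 163.8333° E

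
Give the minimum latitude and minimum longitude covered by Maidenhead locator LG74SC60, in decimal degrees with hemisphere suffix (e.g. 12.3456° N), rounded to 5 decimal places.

25.91667° S, 55.55000° E

Field L=11, G=6: +11·20° lon, +6·10° lat → SW at lon 40°, lat -30°.
Square 7, 4: +7·2° lon, +4·1° lat → SW at lon 54°, lat -26°.
Subsquare s=18, c=2: +18·0.0833333° lon, +2·0.0416667° lat → SW at lon 55.5°, lat -25.9167°.
Extended square 6, 0: +6·0.00833333° lon, +0·0.00416667° lat → SW at lon 55.55°, lat -25.9167°.
latitude 25.91667° S, longitude 55.55000° E.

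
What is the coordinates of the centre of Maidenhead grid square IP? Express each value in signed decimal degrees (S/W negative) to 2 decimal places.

65.00, -10.00

Field I=8, P=15: +8·20° lon, +15·10° lat → SW at lon -20°, lat 60°.
Cell spans 20° lon × 10° lat. Centre is SW corner plus half of each.
latitude 65.00, longitude -10.00.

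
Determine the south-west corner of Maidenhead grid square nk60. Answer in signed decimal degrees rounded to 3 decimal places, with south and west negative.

10.000, 92.000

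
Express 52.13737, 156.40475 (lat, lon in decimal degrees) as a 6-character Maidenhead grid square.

QO82ed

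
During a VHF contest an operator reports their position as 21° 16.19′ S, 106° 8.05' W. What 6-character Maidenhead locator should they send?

Shift to the Maidenhead origin (180°W, 90°S): lon 73.8658, lat 68.7302.
Field (20°×10°, letters A–R): lon ⌊73.8658/20⌋ = 3 → D; lat ⌊68.7302/10⌋ = 6 → G.
Square (2°×1°, digits 0–9): lon ⌊13.8658/2⌋ = 6; lat ⌊8.7302/1⌋ = 8.
Subsquare (5′×2.5′, letters a–x): lon ⌊1.8658/0.0833333⌋ = 22 → w; lat ⌊0.7302/0.0416667⌋ = 17 → r.

DG68wr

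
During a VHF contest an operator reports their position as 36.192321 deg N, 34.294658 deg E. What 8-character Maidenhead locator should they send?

KM76de56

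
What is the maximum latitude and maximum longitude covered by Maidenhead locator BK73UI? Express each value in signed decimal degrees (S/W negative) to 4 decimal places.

Field B=1, K=10: +1·20° lon, +10·10° lat → SW at lon -160°, lat 10°.
Square 7, 3: +7·2° lon, +3·1° lat → SW at lon -146°, lat 13°.
Subsquare u=20, i=8: +20·0.0833333° lon, +8·0.0416667° lat → SW at lon -144.333°, lat 13.3333°.
Cell spans 0.0833333° lon × 0.0416667° lat. NE corner is SW corner plus one full cell.
latitude 13.3750, longitude -144.2500.

13.3750, -144.2500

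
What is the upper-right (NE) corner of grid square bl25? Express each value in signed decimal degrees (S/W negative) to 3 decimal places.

Field B=1, L=11: +1·20° lon, +11·10° lat → SW at lon -160°, lat 20°.
Square 2, 5: +2·2° lon, +5·1° lat → SW at lon -156°, lat 25°.
Cell spans 2° lon × 1° lat. NE corner is SW corner plus one full cell.
latitude 26.000, longitude -154.000.

26.000, -154.000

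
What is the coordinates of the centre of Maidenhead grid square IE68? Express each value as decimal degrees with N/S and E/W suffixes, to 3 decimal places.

Field I=8, E=4: +8·20° lon, +4·10° lat → SW at lon -20°, lat -50°.
Square 6, 8: +6·2° lon, +8·1° lat → SW at lon -8°, lat -42°.
Cell spans 2° lon × 1° lat. Centre is SW corner plus half of each.
latitude 41.500° S, longitude 7.000° W.

41.500° S, 7.000° W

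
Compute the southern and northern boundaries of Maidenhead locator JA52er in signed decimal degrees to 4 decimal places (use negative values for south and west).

Field J=9, A=0: +9·20° lon, +0·10° lat → SW at lon 0°, lat -90°.
Square 5, 2: +5·2° lon, +2·1° lat → SW at lon 10°, lat -88°.
Subsquare e=4, r=17: +4·0.0833333° lon, +17·0.0416667° lat → SW at lon 10.3333°, lat -87.2917°.
Cell spans 0.0833333° lon × 0.0416667° lat.
south -87.2917, north -87.2500.

-87.2917, -87.2500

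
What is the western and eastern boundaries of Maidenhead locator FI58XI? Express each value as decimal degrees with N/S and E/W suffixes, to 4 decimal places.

Field F=5, I=8: +5·20° lon, +8·10° lat → SW at lon -80°, lat -10°.
Square 5, 8: +5·2° lon, +8·1° lat → SW at lon -70°, lat -2°.
Subsquare x=23, i=8: +23·0.0833333° lon, +8·0.0416667° lat → SW at lon -68.0833°, lat -1.66667°.
Cell spans 0.0833333° lon × 0.0416667° lat.
west 68.0833° W, east 68.0000° W.

68.0833° W, 68.0000° W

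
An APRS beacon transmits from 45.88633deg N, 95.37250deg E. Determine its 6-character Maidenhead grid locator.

NN75qv

Shift to the Maidenhead origin (180°W, 90°S): lon 275.3725, lat 135.8863.
Field (20°×10°, letters A–R): lon ⌊275.3725/20⌋ = 13 → N; lat ⌊135.8863/10⌋ = 13 → N.
Square (2°×1°, digits 0–9): lon ⌊15.3725/2⌋ = 7; lat ⌊5.8863/1⌋ = 5.
Subsquare (5′×2.5′, letters a–x): lon ⌊1.3725/0.0833333⌋ = 16 → q; lat ⌊0.8863/0.0416667⌋ = 21 → v.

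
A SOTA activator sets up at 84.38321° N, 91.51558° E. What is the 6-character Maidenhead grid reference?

Offset from 180°W / 90°S: lon 271.5156°, lat 174.3832°.
Field: 271.5156/20 → 13 → N, 174.3832/10 → 17 → R; chars NR.
Square: 11.5156/2 → 5, 4.3832/1 → 4; chars 54.
Subsquare: 1.5156/0.0833333 → 18 → s, 0.3832/0.0416667 → 9 → j; chars sj.

NR54sj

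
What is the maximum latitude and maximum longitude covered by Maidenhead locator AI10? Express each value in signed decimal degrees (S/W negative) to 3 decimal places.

Field A=0, I=8: +0·20° lon, +8·10° lat → SW at lon -180°, lat -10°.
Square 1, 0: +1·2° lon, +0·1° lat → SW at lon -178°, lat -10°.
Cell spans 2° lon × 1° lat. NE corner is SW corner plus one full cell.
latitude -9.000, longitude -176.000.

-9.000, -176.000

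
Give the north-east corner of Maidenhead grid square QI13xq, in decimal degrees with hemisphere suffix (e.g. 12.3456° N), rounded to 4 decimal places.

6.2917° S, 144.0000° E

Field Q=16, I=8: +16·20° lon, +8·10° lat → SW at lon 140°, lat -10°.
Square 1, 3: +1·2° lon, +3·1° lat → SW at lon 142°, lat -7°.
Subsquare x=23, q=16: +23·0.0833333° lon, +16·0.0416667° lat → SW at lon 143.917°, lat -6.33333°.
Cell spans 0.0833333° lon × 0.0416667° lat. NE corner is SW corner plus one full cell.
latitude 6.2917° S, longitude 144.0000° E.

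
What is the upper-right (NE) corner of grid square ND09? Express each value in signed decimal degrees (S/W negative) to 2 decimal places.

-50.00, 82.00

Field N=13, D=3: +13·20° lon, +3·10° lat → SW at lon 80°, lat -60°.
Square 0, 9: +0·2° lon, +9·1° lat → SW at lon 80°, lat -51°.
Cell spans 2° lon × 1° lat. NE corner is SW corner plus one full cell.
latitude -50.00, longitude 82.00.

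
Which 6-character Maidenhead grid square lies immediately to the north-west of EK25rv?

EK25qw

Longitude subsquare r = 17; −1 → 16 = q.
Latitude subsquare v = 21; +1 → 22 = w.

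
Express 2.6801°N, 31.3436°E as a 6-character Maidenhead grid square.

Add 180° to longitude and 90° to latitude: 211.3436, 92.6801.
Field: 211.3436/20 → 10 → K, 92.6801/10 → 9 → J; chars KJ.
Square: 11.3436/2 → 5, 2.6801/1 → 2; chars 52.
Subsquare: 1.3436/0.0833333 → 16 → q, 0.6801/0.0416667 → 16 → q; chars qq.

KJ52qq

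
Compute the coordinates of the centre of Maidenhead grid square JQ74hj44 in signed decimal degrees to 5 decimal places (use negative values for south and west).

Field J=9, Q=16: +9·20° lon, +16·10° lat → SW at lon 0°, lat 70°.
Square 7, 4: +7·2° lon, +4·1° lat → SW at lon 14°, lat 74°.
Subsquare h=7, j=9: +7·0.0833333° lon, +9·0.0416667° lat → SW at lon 14.5833°, lat 74.375°.
Extended square 4, 4: +4·0.00833333° lon, +4·0.00416667° lat → SW at lon 14.6167°, lat 74.3917°.
Cell spans 0.00833333° lon × 0.00416667° lat. Centre is SW corner plus half of each.
latitude 74.39375, longitude 14.62083.

74.39375, 14.62083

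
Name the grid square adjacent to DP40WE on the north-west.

Longitude subsquare w = 22; −1 → 21 = v.
Latitude subsquare e = 4; +1 → 5 = f.

DP40vf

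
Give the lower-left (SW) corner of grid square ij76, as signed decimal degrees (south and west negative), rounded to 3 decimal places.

6.000, -6.000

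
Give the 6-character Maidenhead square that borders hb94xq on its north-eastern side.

IB04ar

Longitude subsquare x = 23; +1 → 24, wraps to 0 = a, carry into square.
Longitude square 9; +1 → 10, wraps to 0, carry into field.
Longitude field H = 7; +1 → 8 = I.
Latitude subsquare q = 16; +1 → 17 = r.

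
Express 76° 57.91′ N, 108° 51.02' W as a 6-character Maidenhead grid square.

Shift to the Maidenhead origin (180°W, 90°S): lon 71.1497, lat 166.9652.
Field: lon ⌊71.1497/20⌋ = 3 → D; lat ⌊166.9652/10⌋ = 16 → Q.
Square: lon ⌊11.1497/2⌋ = 5; lat ⌊6.9652/1⌋ = 6.
Subsquare: lon ⌊1.1497/0.0833333⌋ = 13 → n; lat ⌊0.9652/0.0416667⌋ = 23 → x.

DQ56nx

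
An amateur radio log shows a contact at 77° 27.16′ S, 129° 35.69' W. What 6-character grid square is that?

Offset from 180°W / 90°S: lon 50.4052°, lat 12.5473°.
Field: 50.4052/20 → 2 → C, 12.5473/10 → 1 → B; chars CB.
Square: 10.4052/2 → 5, 2.5473/1 → 2; chars 52.
Subsquare: 0.4052/0.0833333 → 4 → e, 0.5473/0.0416667 → 13 → n; chars en.

CB52en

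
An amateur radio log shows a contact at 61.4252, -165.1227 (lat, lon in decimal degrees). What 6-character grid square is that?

AP71kk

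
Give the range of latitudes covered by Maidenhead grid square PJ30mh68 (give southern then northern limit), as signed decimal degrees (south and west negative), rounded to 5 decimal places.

Field P=15, J=9: +15·20° lon, +9·10° lat → SW at lon 120°, lat 0°.
Square 3, 0: +3·2° lon, +0·1° lat → SW at lon 126°, lat 0°.
Subsquare m=12, h=7: +12·0.0833333° lon, +7·0.0416667° lat → SW at lon 127°, lat 0.291667°.
Extended square 6, 8: +6·0.00833333° lon, +8·0.00416667° lat → SW at lon 127.05°, lat 0.325°.
Cell spans 0.00833333° lon × 0.00416667° lat.
south 0.32500, north 0.32917.

0.32500, 0.32917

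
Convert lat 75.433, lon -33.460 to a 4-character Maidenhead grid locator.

Offset from 180°W / 90°S: lon 146.54°, lat 165.43°.
Field: lon ⌊146.54/20⌋ = 7 → H; lat ⌊165.43/10⌋ = 16 → Q.
Square: lon ⌊6.54/2⌋ = 3; lat ⌊5.43/1⌋ = 5.

HQ35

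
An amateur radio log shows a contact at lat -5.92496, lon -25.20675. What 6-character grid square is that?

HI74jb

Offset from 180°W / 90°S: lon 154.7933°, lat 84.0750°.
Field: lon ⌊154.7933/20⌋ = 7 → H; lat ⌊84.0750/10⌋ = 8 → I.
Square: lon ⌊14.7933/2⌋ = 7; lat ⌊4.0750/1⌋ = 4.
Subsquare: lon ⌊0.7933/0.0833333⌋ = 9 → j; lat ⌊0.0750/0.0416667⌋ = 1 → b.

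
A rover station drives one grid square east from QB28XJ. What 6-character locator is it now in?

QB38aj

Longitude subsquare x = 23; +1 → 24, wraps to 0 = a, carry into square.
Longitude square 2; +1 → 3.
The latitude characters are unchanged.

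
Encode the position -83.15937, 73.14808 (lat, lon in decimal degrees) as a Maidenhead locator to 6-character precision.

MA66nu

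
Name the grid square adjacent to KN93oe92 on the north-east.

Longitude extended square 9; +1 → 10, wraps to 0, carry into subsquare.
Longitude subsquare o = 14; +1 → 15 = p.
Latitude extended square 2; +1 → 3.

KN93pe03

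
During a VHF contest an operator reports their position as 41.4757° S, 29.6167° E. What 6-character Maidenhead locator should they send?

Shift to the Maidenhead origin (180°W, 90°S): lon 209.6167, lat 48.5243.
Field: lon ⌊209.6167/20⌋ = 10 → K; lat ⌊48.5243/10⌋ = 4 → E.
Square: lon ⌊9.6167/2⌋ = 4; lat ⌊8.5243/1⌋ = 8.
Subsquare: lon ⌊1.6167/0.0833333⌋ = 19 → t; lat ⌊0.5243/0.0416667⌋ = 12 → m.

KE48tm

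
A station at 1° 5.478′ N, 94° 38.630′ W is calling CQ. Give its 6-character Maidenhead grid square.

Shift to the Maidenhead origin (180°W, 90°S): lon 85.3562, lat 91.0913.
Field (20°×10°, letters A–R): lon ⌊85.3562/20⌋ = 4 → E; lat ⌊91.0913/10⌋ = 9 → J.
Square (2°×1°, digits 0–9): lon ⌊5.3562/2⌋ = 2; lat ⌊1.0913/1⌋ = 1.
Subsquare (5′×2.5′, letters a–x): lon ⌊1.3562/0.0833333⌋ = 16 → q; lat ⌊0.0913/0.0416667⌋ = 2 → c.

EJ21qc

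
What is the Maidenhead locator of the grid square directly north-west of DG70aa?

Longitude subsquare a = 0; −1 → -1, wraps to 23 = x, carry into square.
Longitude square 7; −1 → 6.
Latitude subsquare a = 0; +1 → 1 = b.

DG60xb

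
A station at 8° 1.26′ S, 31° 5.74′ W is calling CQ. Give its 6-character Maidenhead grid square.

HI41kx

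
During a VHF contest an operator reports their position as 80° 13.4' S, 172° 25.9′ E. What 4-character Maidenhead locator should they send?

RA69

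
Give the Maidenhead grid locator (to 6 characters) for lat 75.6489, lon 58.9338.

Add 180° to longitude and 90° to latitude: 238.9338, 165.6489.
Field: lon ⌊238.9338/20⌋ = 11 → L; lat ⌊165.6489/10⌋ = 16 → Q.
Square: lon ⌊18.9338/2⌋ = 9; lat ⌊5.6489/1⌋ = 5.
Subsquare: lon ⌊0.9338/0.0833333⌋ = 11 → l; lat ⌊0.6489/0.0416667⌋ = 15 → p.

LQ95lp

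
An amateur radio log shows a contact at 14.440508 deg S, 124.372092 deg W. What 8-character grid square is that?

CH75tn54

Add 180° to longitude and 90° to latitude: 55.62791, 75.55949.
Field: lon ⌊55.62791/20⌋ = 2 → C; lat ⌊75.55949/10⌋ = 7 → H.
Square: lon ⌊15.62791/2⌋ = 7; lat ⌊5.55949/1⌋ = 5.
Subsquare: lon ⌊1.62791/0.0833333⌋ = 19 → t; lat ⌊0.55949/0.0416667⌋ = 13 → n.
Extended square: lon ⌊0.04457/0.00833333⌋ = 5; lat ⌊0.01783/0.00416667⌋ = 4.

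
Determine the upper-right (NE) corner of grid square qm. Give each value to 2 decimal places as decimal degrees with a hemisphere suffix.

Field Q=16, M=12: +16·20° lon, +12·10° lat → SW at lon 140°, lat 30°.
Cell spans 20° lon × 10° lat. NE corner is SW corner plus one full cell.
latitude 40.00° N, longitude 160.00° E.

40.00° N, 160.00° E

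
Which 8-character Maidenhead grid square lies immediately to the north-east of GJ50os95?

GJ50ps06

Longitude extended square 9; +1 → 10, wraps to 0, carry into subsquare.
Longitude subsquare o = 14; +1 → 15 = p.
Latitude extended square 5; +1 → 6.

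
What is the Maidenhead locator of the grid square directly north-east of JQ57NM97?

JQ57om08

Longitude extended square 9; +1 → 10, wraps to 0, carry into subsquare.
Longitude subsquare n = 13; +1 → 14 = o.
Latitude extended square 7; +1 → 8.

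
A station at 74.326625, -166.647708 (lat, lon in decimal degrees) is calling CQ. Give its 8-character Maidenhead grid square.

AQ64qh28

Offset from 180°W / 90°S: lon 13.35229°, lat 164.32663°.
Field: 13.35229/20 → 0 → A, 164.32663/10 → 16 → Q; chars AQ.
Square: 13.35229/2 → 6, 4.32663/1 → 4; chars 64.
Subsquare: 1.35229/0.0833333 → 16 → q, 0.32663/0.0416667 → 7 → h; chars qh.
Extended square: 0.01896/0.00833333 → 2, 0.03496/0.00416667 → 8; chars 28.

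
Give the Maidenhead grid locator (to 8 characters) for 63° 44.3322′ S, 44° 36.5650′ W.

Add 180° to longitude and 90° to latitude: 135.39058, 26.26113.
Field: 135.39058/20 → 6 → G, 26.26113/10 → 2 → C; chars GC.
Square: 15.39058/2 → 7, 6.26113/1 → 6; chars 76.
Subsquare: 1.39058/0.0833333 → 16 → q, 0.26113/0.0416667 → 6 → g; chars qg.
Extended square: 0.05725/0.00833333 → 6, 0.01113/0.00416667 → 2; chars 62.

GC76qg62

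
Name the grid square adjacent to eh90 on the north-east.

Longitude square 9; +1 → 10, wraps to 0, carry into field.
Longitude field E = 4; +1 → 5 = F.
Latitude square 0; +1 → 1.

FH01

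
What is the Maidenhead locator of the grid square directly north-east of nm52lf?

NM52mg

Longitude subsquare l = 11; +1 → 12 = m.
Latitude subsquare f = 5; +1 → 6 = g.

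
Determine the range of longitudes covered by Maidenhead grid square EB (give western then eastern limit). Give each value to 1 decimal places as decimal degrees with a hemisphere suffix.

100.0° W, 80.0° W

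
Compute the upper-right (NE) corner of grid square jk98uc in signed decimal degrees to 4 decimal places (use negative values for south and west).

18.1250, 19.7500

Field J=9, K=10: +9·20° lon, +10·10° lat → SW at lon 0°, lat 10°.
Square 9, 8: +9·2° lon, +8·1° lat → SW at lon 18°, lat 18°.
Subsquare u=20, c=2: +20·0.0833333° lon, +2·0.0416667° lat → SW at lon 19.6667°, lat 18.0833°.
Cell spans 0.0833333° lon × 0.0416667° lat. NE corner is SW corner plus one full cell.
latitude 18.1250, longitude 19.7500.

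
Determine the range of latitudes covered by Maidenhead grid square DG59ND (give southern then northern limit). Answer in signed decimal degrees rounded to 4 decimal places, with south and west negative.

-20.8750, -20.8333

Field D=3, G=6: +3·20° lon, +6·10° lat → SW at lon -120°, lat -30°.
Square 5, 9: +5·2° lon, +9·1° lat → SW at lon -110°, lat -21°.
Subsquare n=13, d=3: +13·0.0833333° lon, +3·0.0416667° lat → SW at lon -108.917°, lat -20.875°.
Cell spans 0.0833333° lon × 0.0416667° lat.
south -20.8750, north -20.8333.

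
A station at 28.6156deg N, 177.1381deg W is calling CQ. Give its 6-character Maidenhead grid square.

Add 180° to longitude and 90° to latitude: 2.8619, 118.6156.
Field: 2.8619/20 → 0 → A, 118.6156/10 → 11 → L; chars AL.
Square: 2.8619/2 → 1, 8.6156/1 → 8; chars 18.
Subsquare: 0.8619/0.0833333 → 10 → k, 0.6156/0.0416667 → 14 → o; chars ko.

AL18ko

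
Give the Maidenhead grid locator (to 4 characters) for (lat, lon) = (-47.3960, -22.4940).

HE82

Add 180° to longitude and 90° to latitude: 157.51, 42.60.
Field: 157.51/20 → 7 → H, 42.60/10 → 4 → E; chars HE.
Square: 17.51/2 → 8, 2.60/1 → 2; chars 82.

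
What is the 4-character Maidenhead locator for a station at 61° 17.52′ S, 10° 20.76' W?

Add 180° to longitude and 90° to latitude: 169.65, 28.71.
Field (20°×10°, letters A–R): lon ⌊169.65/20⌋ = 8 → I; lat ⌊28.71/10⌋ = 2 → C.
Square (2°×1°, digits 0–9): lon ⌊9.65/2⌋ = 4; lat ⌊8.71/1⌋ = 8.

IC48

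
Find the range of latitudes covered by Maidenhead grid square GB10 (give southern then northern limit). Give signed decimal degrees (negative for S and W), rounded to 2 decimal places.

-80.00, -79.00

Field G=6, B=1: +6·20° lon, +1·10° lat → SW at lon -60°, lat -80°.
Square 1, 0: +1·2° lon, +0·1° lat → SW at lon -58°, lat -80°.
Cell spans 2° lon × 1° lat.
south -80.00, north -79.00.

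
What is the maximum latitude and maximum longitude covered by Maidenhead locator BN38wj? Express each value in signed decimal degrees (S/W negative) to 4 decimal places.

48.4167, -152.0833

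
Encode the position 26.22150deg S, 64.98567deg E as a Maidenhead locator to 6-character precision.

Shift to the Maidenhead origin (180°W, 90°S): lon 244.9857, lat 63.7785.
Field: 244.9857/20 → 12 → M, 63.7785/10 → 6 → G; chars MG.
Square: 4.9857/2 → 2, 3.7785/1 → 3; chars 23.
Subsquare: 0.9857/0.0833333 → 11 → l, 0.7785/0.0416667 → 18 → s; chars ls.

MG23ls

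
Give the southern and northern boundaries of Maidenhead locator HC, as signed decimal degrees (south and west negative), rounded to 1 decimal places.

Field H=7, C=2: +7·20° lon, +2·10° lat → SW at lon -40°, lat -70°.
Cell spans 20° lon × 10° lat.
south -70.0, north -60.0.

-70.0, -60.0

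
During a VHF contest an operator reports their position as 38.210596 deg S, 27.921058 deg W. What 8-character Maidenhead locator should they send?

Offset from 180°W / 90°S: lon 152.07894°, lat 51.78940°.
Field (20°×10°, letters A–R): 152.07894/20 → 7 → H, 51.78940/10 → 5 → F; chars HF.
Square (2°×1°, digits 0–9): 12.07894/2 → 6, 1.78940/1 → 1; chars 61.
Subsquare (5′×2.5′, letters a–x): 0.07894/0.0833333 → 0 → a, 0.78940/0.0416667 → 18 → s; chars as.
Extended square (30″×15″, digits 0–9): 0.07894/0.00833333 → 9, 0.03940/0.00416667 → 9; chars 99.

HF61as99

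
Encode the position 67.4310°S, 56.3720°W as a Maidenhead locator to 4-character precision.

GC12

Offset from 180°W / 90°S: lon 123.63°, lat 22.57°.
Field: lon ⌊123.63/20⌋ = 6 → G; lat ⌊22.57/10⌋ = 2 → C.
Square: lon ⌊3.63/2⌋ = 1; lat ⌊2.57/1⌋ = 2.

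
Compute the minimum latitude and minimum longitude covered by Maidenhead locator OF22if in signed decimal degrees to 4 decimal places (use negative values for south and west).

Field O=14, F=5: +14·20° lon, +5·10° lat → SW at lon 100°, lat -40°.
Square 2, 2: +2·2° lon, +2·1° lat → SW at lon 104°, lat -38°.
Subsquare i=8, f=5: +8·0.0833333° lon, +5·0.0416667° lat → SW at lon 104.667°, lat -37.7917°.
latitude -37.7917, longitude 104.6667.

-37.7917, 104.6667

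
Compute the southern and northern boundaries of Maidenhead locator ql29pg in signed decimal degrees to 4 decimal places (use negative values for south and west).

Field Q=16, L=11: +16·20° lon, +11·10° lat → SW at lon 140°, lat 20°.
Square 2, 9: +2·2° lon, +9·1° lat → SW at lon 144°, lat 29°.
Subsquare p=15, g=6: +15·0.0833333° lon, +6·0.0416667° lat → SW at lon 145.25°, lat 29.25°.
Cell spans 0.0833333° lon × 0.0416667° lat.
south 29.2500, north 29.2917.

29.2500, 29.2917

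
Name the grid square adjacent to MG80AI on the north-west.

MG70xj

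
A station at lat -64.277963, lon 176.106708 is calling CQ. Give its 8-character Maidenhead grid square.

RC85br23

Shift to the Maidenhead origin (180°W, 90°S): lon 356.10671, lat 25.72204.
Field: lon ⌊356.10671/20⌋ = 17 → R; lat ⌊25.72204/10⌋ = 2 → C.
Square: lon ⌊16.10671/2⌋ = 8; lat ⌊5.72204/1⌋ = 5.
Subsquare: lon ⌊0.10671/0.0833333⌋ = 1 → b; lat ⌊0.72204/0.0416667⌋ = 17 → r.
Extended square: lon ⌊0.02337/0.00833333⌋ = 2; lat ⌊0.01370/0.00416667⌋ = 3.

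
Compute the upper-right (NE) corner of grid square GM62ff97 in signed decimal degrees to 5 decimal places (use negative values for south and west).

Field G=6, M=12: +6·20° lon, +12·10° lat → SW at lon -60°, lat 30°.
Square 6, 2: +6·2° lon, +2·1° lat → SW at lon -48°, lat 32°.
Subsquare f=5, f=5: +5·0.0833333° lon, +5·0.0416667° lat → SW at lon -47.5833°, lat 32.2083°.
Extended square 9, 7: +9·0.00833333° lon, +7·0.00416667° lat → SW at lon -47.5083°, lat 32.2375°.
Cell spans 0.00833333° lon × 0.00416667° lat. NE corner is SW corner plus one full cell.
latitude 32.24167, longitude -47.50000.

32.24167, -47.50000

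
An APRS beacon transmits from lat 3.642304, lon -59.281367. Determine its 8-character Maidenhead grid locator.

GJ03ip64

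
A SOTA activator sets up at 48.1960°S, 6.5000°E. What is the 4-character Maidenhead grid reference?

JE31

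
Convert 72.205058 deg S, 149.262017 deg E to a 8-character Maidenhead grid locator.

QB47pt10

Add 180° to longitude and 90° to latitude: 329.26202, 17.79494.
Field: 329.26202/20 → 16 → Q, 17.79494/10 → 1 → B; chars QB.
Square: 9.26202/2 → 4, 7.79494/1 → 7; chars 47.
Subsquare: 1.26202/0.0833333 → 15 → p, 0.79494/0.0416667 → 19 → t; chars pt.
Extended square: 0.01202/0.00833333 → 1, 0.00328/0.00416667 → 0; chars 10.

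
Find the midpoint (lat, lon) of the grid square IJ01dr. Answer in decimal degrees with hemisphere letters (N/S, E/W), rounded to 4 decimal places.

Field I=8, J=9: +8·20° lon, +9·10° lat → SW at lon -20°, lat 0°.
Square 0, 1: +0·2° lon, +1·1° lat → SW at lon -20°, lat 1°.
Subsquare d=3, r=17: +3·0.0833333° lon, +17·0.0416667° lat → SW at lon -19.75°, lat 1.70833°.
Cell spans 0.0833333° lon × 0.0416667° lat. Centre is SW corner plus half of each.
latitude 1.7292° N, longitude 19.7083° W.

1.7292° N, 19.7083° W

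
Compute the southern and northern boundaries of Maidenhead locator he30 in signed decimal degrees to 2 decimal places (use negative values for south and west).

Field H=7, E=4: +7·20° lon, +4·10° lat → SW at lon -40°, lat -50°.
Square 3, 0: +3·2° lon, +0·1° lat → SW at lon -34°, lat -50°.
Cell spans 2° lon × 1° lat.
south -50.00, north -49.00.

-50.00, -49.00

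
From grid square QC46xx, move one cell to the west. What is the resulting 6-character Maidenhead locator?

Longitude subsquare x = 23; −1 → 22 = w.
The latitude characters are unchanged.

QC46wx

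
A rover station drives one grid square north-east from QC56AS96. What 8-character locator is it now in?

Longitude extended square 9; +1 → 10, wraps to 0, carry into subsquare.
Longitude subsquare a = 0; +1 → 1 = b.
Latitude extended square 6; +1 → 7.

QC56bs07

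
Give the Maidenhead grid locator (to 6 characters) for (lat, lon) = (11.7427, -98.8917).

Add 180° to longitude and 90° to latitude: 81.1083, 101.7427.
Field: 81.1083/20 → 4 → E, 101.7427/10 → 10 → K; chars EK.
Square: 1.1083/2 → 0, 1.7427/1 → 1; chars 01.
Subsquare: 1.1083/0.0833333 → 13 → n, 0.7427/0.0416667 → 17 → r; chars nr.

EK01nr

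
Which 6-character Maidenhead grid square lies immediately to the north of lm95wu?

LM95wv

Latitude subsquare u = 20; +1 → 21 = v.
The longitude characters are unchanged.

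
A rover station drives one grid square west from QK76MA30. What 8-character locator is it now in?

QK76ma20

Longitude extended square 3; −1 → 2.
The latitude characters are unchanged.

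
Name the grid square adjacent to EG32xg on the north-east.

Longitude subsquare x = 23; +1 → 24, wraps to 0 = a, carry into square.
Longitude square 3; +1 → 4.
Latitude subsquare g = 6; +1 → 7 = h.

EG42ah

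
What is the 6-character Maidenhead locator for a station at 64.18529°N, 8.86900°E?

Shift to the Maidenhead origin (180°W, 90°S): lon 188.8690, lat 154.1853.
Field (20°×10°, letters A–R): 188.8690/20 → 9 → J, 154.1853/10 → 15 → P; chars JP.
Square (2°×1°, digits 0–9): 8.8690/2 → 4, 4.1853/1 → 4; chars 44.
Subsquare (5′×2.5′, letters a–x): 0.8690/0.0833333 → 10 → k, 0.1853/0.0416667 → 4 → e; chars ke.

JP44ke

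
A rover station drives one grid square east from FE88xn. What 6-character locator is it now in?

Longitude subsquare x = 23; +1 → 24, wraps to 0 = a, carry into square.
Longitude square 8; +1 → 9.
The latitude characters are unchanged.

FE98an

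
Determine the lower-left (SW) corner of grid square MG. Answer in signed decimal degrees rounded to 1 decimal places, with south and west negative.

-30.0, 60.0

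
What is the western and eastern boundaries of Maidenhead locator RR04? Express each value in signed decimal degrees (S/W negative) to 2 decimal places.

160.00, 162.00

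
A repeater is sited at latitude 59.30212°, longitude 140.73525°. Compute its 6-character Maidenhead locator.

Add 180° to longitude and 90° to latitude: 320.7353, 149.3021.
Field: lon ⌊320.7353/20⌋ = 16 → Q; lat ⌊149.3021/10⌋ = 14 → O.
Square: lon ⌊0.7353/2⌋ = 0; lat ⌊9.3021/1⌋ = 9.
Subsquare: lon ⌊0.7353/0.0833333⌋ = 8 → i; lat ⌊0.3021/0.0416667⌋ = 7 → h.

QO09ih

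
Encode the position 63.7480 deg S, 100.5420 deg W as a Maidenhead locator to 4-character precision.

DC96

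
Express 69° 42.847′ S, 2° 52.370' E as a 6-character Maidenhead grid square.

Shift to the Maidenhead origin (180°W, 90°S): lon 182.8728, lat 20.2859.
Field: lon ⌊182.8728/20⌋ = 9 → J; lat ⌊20.2859/10⌋ = 2 → C.
Square: lon ⌊2.8728/2⌋ = 1; lat ⌊0.2859/1⌋ = 0.
Subsquare: lon ⌊0.8728/0.0833333⌋ = 10 → k; lat ⌊0.2859/0.0416667⌋ = 6 → g.

JC10kg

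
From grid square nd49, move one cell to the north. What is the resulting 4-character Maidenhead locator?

Latitude square 9; +1 → 10, wraps to 0, carry into field.
Latitude field D = 3; +1 → 4 = E.
The longitude characters are unchanged.

NE40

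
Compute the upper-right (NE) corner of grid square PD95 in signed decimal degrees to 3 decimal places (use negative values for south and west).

Field P=15, D=3: +15·20° lon, +3·10° lat → SW at lon 120°, lat -60°.
Square 9, 5: +9·2° lon, +5·1° lat → SW at lon 138°, lat -55°.
Cell spans 2° lon × 1° lat. NE corner is SW corner plus one full cell.
latitude -54.000, longitude 140.000.

-54.000, 140.000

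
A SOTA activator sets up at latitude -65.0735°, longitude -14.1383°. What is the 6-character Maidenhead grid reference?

IC24ww

Shift to the Maidenhead origin (180°W, 90°S): lon 165.8617, lat 24.9265.
Field: 165.8617/20 → 8 → I, 24.9265/10 → 2 → C; chars IC.
Square: 5.8617/2 → 2, 4.9265/1 → 4; chars 24.
Subsquare: 1.8617/0.0833333 → 22 → w, 0.9265/0.0416667 → 22 → w; chars ww.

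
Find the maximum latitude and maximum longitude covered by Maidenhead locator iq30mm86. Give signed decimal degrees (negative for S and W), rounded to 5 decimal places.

70.52917, -12.92500

Field I=8, Q=16: +8·20° lon, +16·10° lat → SW at lon -20°, lat 70°.
Square 3, 0: +3·2° lon, +0·1° lat → SW at lon -14°, lat 70°.
Subsquare m=12, m=12: +12·0.0833333° lon, +12·0.0416667° lat → SW at lon -13°, lat 70.5°.
Extended square 8, 6: +8·0.00833333° lon, +6·0.00416667° lat → SW at lon -12.9333°, lat 70.525°.
Cell spans 0.00833333° lon × 0.00416667° lat. NE corner is SW corner plus one full cell.
latitude 70.52917, longitude -12.92500.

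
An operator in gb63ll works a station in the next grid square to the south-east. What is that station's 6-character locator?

GB63mk

Longitude subsquare l = 11; +1 → 12 = m.
Latitude subsquare l = 11; −1 → 10 = k.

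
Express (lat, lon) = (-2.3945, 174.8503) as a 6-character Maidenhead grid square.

RI77ko

Shift to the Maidenhead origin (180°W, 90°S): lon 354.8503, lat 87.6055.
Field: lon ⌊354.8503/20⌋ = 17 → R; lat ⌊87.6055/10⌋ = 8 → I.
Square: lon ⌊14.8503/2⌋ = 7; lat ⌊7.6055/1⌋ = 7.
Subsquare: lon ⌊0.8503/0.0833333⌋ = 10 → k; lat ⌊0.6055/0.0416667⌋ = 14 → o.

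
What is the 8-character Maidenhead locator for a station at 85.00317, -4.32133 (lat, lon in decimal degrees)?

Shift to the Maidenhead origin (180°W, 90°S): lon 175.67867, lat 175.00317.
Field: lon ⌊175.67867/20⌋ = 8 → I; lat ⌊175.00317/10⌋ = 17 → R.
Square: lon ⌊15.67867/2⌋ = 7; lat ⌊5.00317/1⌋ = 5.
Subsquare: lon ⌊1.67867/0.0833333⌋ = 20 → u; lat ⌊0.00317/0.0416667⌋ = 0 → a.
Extended square: lon ⌊0.01200/0.00833333⌋ = 1; lat ⌊0.00317/0.00416667⌋ = 0.

IR75ua10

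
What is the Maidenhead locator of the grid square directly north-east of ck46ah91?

CK46bh02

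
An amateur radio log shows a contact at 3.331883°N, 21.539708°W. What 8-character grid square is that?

Add 180° to longitude and 90° to latitude: 158.46029, 93.33188.
Field: 158.46029/20 → 7 → H, 93.33188/10 → 9 → J; chars HJ.
Square: 18.46029/2 → 9, 3.33188/1 → 3; chars 93.
Subsquare: 0.46029/0.0833333 → 5 → f, 0.33188/0.0416667 → 7 → h; chars fh.
Extended square: 0.04363/0.00833333 → 5, 0.04022/0.00416667 → 9; chars 59.

HJ93fh59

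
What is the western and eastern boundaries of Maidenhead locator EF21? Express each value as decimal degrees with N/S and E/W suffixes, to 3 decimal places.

Field E=4, F=5: +4·20° lon, +5·10° lat → SW at lon -100°, lat -40°.
Square 2, 1: +2·2° lon, +1·1° lat → SW at lon -96°, lat -39°.
Cell spans 2° lon × 1° lat.
west 96.000° W, east 94.000° W.

96.000° W, 94.000° W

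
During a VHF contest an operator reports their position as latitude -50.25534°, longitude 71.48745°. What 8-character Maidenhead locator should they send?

MD59rr88

Shift to the Maidenhead origin (180°W, 90°S): lon 251.48745, lat 39.74466.
Field: lon ⌊251.48745/20⌋ = 12 → M; lat ⌊39.74466/10⌋ = 3 → D.
Square: lon ⌊11.48745/2⌋ = 5; lat ⌊9.74466/1⌋ = 9.
Subsquare: lon ⌊1.48745/0.0833333⌋ = 17 → r; lat ⌊0.74466/0.0416667⌋ = 17 → r.
Extended square: lon ⌊0.07078/0.00833333⌋ = 8; lat ⌊0.03633/0.00416667⌋ = 8.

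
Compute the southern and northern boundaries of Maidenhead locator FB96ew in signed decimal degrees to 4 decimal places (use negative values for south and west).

-73.0833, -73.0417

Field F=5, B=1: +5·20° lon, +1·10° lat → SW at lon -80°, lat -80°.
Square 9, 6: +9·2° lon, +6·1° lat → SW at lon -62°, lat -74°.
Subsquare e=4, w=22: +4·0.0833333° lon, +22·0.0416667° lat → SW at lon -61.6667°, lat -73.0833°.
Cell spans 0.0833333° lon × 0.0416667° lat.
south -73.0833, north -73.0417.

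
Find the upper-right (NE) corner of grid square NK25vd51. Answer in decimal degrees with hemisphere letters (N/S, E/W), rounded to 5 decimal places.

15.13333° N, 85.80000° E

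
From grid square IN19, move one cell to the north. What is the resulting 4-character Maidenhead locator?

Latitude square 9; +1 → 10, wraps to 0, carry into field.
Latitude field N = 13; +1 → 14 = O.
The longitude characters are unchanged.

IO10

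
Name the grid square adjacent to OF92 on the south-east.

PF01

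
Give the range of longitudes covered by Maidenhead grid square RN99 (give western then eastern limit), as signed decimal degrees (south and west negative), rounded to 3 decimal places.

178.000, 180.000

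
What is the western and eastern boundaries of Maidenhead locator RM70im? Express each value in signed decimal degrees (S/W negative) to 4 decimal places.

174.6667, 174.7500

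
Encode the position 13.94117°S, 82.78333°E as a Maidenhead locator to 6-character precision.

NH16jb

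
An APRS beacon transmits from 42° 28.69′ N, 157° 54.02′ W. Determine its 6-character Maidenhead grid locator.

BN12bl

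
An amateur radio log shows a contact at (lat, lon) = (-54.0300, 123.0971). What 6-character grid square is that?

PD15nx

Offset from 180°W / 90°S: lon 303.0971°, lat 35.9700°.
Field: lon ⌊303.0971/20⌋ = 15 → P; lat ⌊35.9700/10⌋ = 3 → D.
Square: lon ⌊3.0971/2⌋ = 1; lat ⌊5.9700/1⌋ = 5.
Subsquare: lon ⌊1.0971/0.0833333⌋ = 13 → n; lat ⌊0.9700/0.0416667⌋ = 23 → x.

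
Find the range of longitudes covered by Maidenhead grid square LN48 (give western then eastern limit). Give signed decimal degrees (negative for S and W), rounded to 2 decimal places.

Field L=11, N=13: +11·20° lon, +13·10° lat → SW at lon 40°, lat 40°.
Square 4, 8: +4·2° lon, +8·1° lat → SW at lon 48°, lat 48°.
Cell spans 2° lon × 1° lat.
west 48.00, east 50.00.

48.00, 50.00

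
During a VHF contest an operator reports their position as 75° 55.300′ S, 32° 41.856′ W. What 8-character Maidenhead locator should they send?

HB34pb68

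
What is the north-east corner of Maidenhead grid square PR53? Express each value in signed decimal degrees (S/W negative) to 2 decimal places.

84.00, 132.00

Field P=15, R=17: +15·20° lon, +17·10° lat → SW at lon 120°, lat 80°.
Square 5, 3: +5·2° lon, +3·1° lat → SW at lon 130°, lat 83°.
Cell spans 2° lon × 1° lat. NE corner is SW corner plus one full cell.
latitude 84.00, longitude 132.00.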